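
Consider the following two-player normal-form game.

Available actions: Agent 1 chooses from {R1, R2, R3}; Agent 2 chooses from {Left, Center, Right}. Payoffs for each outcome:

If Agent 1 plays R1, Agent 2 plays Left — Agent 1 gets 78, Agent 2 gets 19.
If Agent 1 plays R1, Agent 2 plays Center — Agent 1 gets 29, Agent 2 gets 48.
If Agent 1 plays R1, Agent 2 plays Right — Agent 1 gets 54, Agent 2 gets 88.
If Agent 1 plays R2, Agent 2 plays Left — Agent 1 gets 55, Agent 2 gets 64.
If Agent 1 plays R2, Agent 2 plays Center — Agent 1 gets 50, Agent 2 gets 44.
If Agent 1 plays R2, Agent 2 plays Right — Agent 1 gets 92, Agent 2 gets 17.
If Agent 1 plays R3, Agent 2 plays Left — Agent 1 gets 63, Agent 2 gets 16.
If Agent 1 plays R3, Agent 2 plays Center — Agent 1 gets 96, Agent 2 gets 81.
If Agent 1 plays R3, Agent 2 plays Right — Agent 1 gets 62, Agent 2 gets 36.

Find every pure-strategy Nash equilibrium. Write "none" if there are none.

(R1, Left): Agent 2 can switch to Center (19 → 48). Not NE.
(R1, Center): Agent 1 can switch to R2 (29 → 50). Not NE.
(R1, Right): Agent 1 can switch to R2 (54 → 92). Not NE.
(R2, Left): Agent 1 can switch to R1 (55 → 78). Not NE.
(R2, Center): Agent 1 can switch to R3 (50 → 96). Not NE.
(R2, Right): Agent 2 can switch to Left (17 → 64). Not NE.
(R3, Left): Agent 1 can switch to R1 (63 → 78). Not NE.
(R3, Center): Agent 1 gets 96, best alternative 50; Agent 2 gets 81, best alternative 36. No profitable deviation — NE.
(R3, Right): Agent 1 can switch to R2 (62 → 92). Not NE.

The unique pure-strategy Nash equilibrium is (R3, Center).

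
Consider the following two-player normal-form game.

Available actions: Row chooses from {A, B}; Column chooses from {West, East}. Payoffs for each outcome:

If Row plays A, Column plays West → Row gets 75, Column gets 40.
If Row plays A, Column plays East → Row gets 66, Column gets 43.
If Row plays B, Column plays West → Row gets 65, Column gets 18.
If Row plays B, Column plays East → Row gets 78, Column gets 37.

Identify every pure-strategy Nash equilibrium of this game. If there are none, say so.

(B, East)

(A, West): Column can switch to East (40 → 43). Not NE.
(A, East): Row can switch to B (66 → 78). Not NE.
(B, West): Row can switch to A (65 → 75). Not NE.
(B, East): Row gets 78, best alternative 66; Column gets 37, best alternative 18. No profitable deviation — NE.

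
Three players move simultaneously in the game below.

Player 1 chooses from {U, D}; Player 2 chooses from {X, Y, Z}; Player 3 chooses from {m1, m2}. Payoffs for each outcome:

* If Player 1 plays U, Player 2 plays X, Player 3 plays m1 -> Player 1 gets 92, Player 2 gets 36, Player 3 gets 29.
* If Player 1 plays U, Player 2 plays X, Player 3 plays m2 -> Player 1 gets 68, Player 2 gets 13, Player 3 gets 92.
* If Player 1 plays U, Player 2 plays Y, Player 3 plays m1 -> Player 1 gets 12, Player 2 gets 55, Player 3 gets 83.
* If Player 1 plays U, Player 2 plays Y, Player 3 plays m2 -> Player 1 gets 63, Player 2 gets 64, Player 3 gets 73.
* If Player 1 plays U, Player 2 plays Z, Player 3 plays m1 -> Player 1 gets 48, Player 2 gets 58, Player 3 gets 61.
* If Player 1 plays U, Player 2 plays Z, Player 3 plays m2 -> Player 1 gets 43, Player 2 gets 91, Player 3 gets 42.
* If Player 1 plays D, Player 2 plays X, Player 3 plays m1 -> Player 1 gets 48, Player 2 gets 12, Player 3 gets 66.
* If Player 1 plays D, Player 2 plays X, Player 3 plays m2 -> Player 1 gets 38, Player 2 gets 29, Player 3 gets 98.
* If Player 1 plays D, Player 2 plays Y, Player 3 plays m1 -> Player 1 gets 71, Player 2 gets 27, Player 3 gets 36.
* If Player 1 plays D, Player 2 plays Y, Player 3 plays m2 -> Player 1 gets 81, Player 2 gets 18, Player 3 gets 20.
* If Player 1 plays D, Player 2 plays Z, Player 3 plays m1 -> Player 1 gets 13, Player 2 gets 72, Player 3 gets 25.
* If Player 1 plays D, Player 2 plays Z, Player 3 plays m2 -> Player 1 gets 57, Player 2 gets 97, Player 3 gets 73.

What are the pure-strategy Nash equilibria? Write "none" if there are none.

(U, Z, m1); (D, Z, m2)

(U, X, m1): Player 2 can switch to Y (36 → 55). Not NE.
(U, X, m2): Player 2 can switch to Y (13 → 64). Not NE.
(U, Y, m1): Player 1 can switch to D (12 → 71). Not NE.
(U, Y, m2): Player 1 can switch to D (63 → 81). Not NE.
(U, Z, m1): Player 1 gets 48, best alternative 13; Player 2 gets 58, best alternative 55; Player 3 gets 61, best alternative 42. No profitable deviation — NE.
(U, Z, m2): Player 1 can switch to D (43 → 57). Not NE.
(D, X, m1): Player 1 can switch to U (48 → 92). Not NE.
(D, X, m2): Player 1 can switch to U (38 → 68). Not NE.
(D, Y, m1): Player 2 can switch to Z (27 → 72). Not NE.
(D, Z, m2): Player 1 gets 57, best alternative 43; Player 2 gets 97, best alternative 29; Player 3 gets 73, best alternative 25. No profitable deviation — NE.
(The remaining 2 profiles each have a profitable deviation by the same check.)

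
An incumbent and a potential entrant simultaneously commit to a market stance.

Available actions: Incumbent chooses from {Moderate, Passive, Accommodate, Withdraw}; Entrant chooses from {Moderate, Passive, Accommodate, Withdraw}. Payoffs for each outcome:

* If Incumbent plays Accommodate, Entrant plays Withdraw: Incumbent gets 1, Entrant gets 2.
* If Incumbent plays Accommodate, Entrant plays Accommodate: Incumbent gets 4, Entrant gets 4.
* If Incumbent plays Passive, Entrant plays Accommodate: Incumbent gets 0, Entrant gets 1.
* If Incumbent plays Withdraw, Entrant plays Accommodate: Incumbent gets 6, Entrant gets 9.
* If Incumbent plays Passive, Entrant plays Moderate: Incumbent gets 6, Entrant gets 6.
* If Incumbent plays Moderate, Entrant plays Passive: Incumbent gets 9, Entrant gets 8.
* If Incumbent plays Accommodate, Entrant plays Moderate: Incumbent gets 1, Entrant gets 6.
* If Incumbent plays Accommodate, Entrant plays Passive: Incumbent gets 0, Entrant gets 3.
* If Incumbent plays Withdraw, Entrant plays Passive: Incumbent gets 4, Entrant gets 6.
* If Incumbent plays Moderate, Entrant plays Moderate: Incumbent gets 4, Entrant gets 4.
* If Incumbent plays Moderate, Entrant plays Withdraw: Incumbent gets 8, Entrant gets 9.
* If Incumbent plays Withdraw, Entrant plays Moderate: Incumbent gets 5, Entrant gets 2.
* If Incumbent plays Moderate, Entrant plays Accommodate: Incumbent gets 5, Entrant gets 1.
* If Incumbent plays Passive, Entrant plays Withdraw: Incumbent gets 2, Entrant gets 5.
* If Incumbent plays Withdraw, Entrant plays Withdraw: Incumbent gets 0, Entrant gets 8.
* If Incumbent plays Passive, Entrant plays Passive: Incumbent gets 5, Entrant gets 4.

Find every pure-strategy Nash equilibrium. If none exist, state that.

(Moderate, Withdraw); (Passive, Moderate); (Withdraw, Accommodate)

For each player, find the best response to each opponent profile; mutual best responses are the pure NE.
Incumbent against Moderate: payoffs 4, 6, 1, 5 → best response Passive.
Incumbent against Passive: payoffs 9, 5, 0, 4 → best response Moderate.
Incumbent against Accommodate: payoffs 5, 0, 4, 6 → best response Withdraw.
Incumbent against Withdraw: payoffs 8, 2, 1, 0 → best response Moderate.
Entrant against Moderate: payoffs 4, 8, 1, 9 → best response Withdraw.
Entrant against Passive: payoffs 6, 4, 1, 5 → best response Moderate.
Entrant against Accommodate: payoffs 6, 3, 4, 2 → best response Moderate.
Entrant against Withdraw: payoffs 2, 6, 9, 8 → best response Accommodate.
Mutual best responses: (Moderate, Withdraw); (Passive, Moderate); (Withdraw, Accommodate).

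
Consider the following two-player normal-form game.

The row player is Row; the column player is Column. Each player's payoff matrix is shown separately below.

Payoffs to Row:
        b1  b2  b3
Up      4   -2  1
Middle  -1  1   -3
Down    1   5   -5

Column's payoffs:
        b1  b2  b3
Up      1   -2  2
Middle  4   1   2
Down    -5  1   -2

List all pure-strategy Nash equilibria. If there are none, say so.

Pure-strategy Nash equilibria: (Up, b3); (Down, b2)

(Up, b1): Column can switch to b3 (1 → 2). Not NE.
(Up, b2): Row can switch to Middle (-2 → 1). Not NE.
(Up, b3): Row gets 1, best alternative -3; Column gets 2, best alternative 1. No profitable deviation — NE.
(Middle, b1): Row can switch to Up (-1 → 4). Not NE.
(Middle, b2): Row can switch to Down (1 → 5). Not NE.
(Middle, b3): Row can switch to Up (-3 → 1). Not NE.
(Down, b1): Row can switch to Up (1 → 4). Not NE.
(Down, b2): Row gets 5, best alternative 1; Column gets 1, best alternative -2. No profitable deviation — NE.
(Down, b3): Row can switch to Up (-5 → 1). Not NE.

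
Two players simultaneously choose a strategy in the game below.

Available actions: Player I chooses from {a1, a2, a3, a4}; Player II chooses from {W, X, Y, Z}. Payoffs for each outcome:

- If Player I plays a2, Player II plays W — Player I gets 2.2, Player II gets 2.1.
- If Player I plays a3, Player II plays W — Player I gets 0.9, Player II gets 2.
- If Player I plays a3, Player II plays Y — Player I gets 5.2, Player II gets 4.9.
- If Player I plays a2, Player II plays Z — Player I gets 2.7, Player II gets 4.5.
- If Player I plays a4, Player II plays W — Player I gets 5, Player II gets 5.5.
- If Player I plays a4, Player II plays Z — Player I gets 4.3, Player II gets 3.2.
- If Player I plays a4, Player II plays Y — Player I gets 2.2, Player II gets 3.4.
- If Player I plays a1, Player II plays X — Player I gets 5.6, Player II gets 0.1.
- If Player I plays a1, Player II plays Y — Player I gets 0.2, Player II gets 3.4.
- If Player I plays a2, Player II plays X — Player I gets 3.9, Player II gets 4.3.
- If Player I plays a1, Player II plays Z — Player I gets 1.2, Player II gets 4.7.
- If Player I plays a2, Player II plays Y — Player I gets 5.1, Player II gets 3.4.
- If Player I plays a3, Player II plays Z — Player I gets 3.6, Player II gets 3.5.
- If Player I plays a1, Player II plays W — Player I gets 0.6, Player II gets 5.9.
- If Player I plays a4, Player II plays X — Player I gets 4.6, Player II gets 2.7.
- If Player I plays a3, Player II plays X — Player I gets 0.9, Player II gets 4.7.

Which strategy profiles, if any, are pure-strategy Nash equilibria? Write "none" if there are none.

Pure-strategy Nash equilibria: (a3, Y) and (a4, W)

Player I against W: payoffs 0.6, 2.2, 0.9, 5 → best response a4.
Player I against X: payoffs 5.6, 3.9, 0.9, 4.6 → best response a1.
Player I against Y: payoffs 0.2, 5.1, 5.2, 2.2 → best response a3.
Player I against Z: payoffs 1.2, 2.7, 3.6, 4.3 → best response a4.
Player II against a1: payoffs 5.9, 0.1, 3.4, 4.7 → best response W.
Player II against a2: payoffs 2.1, 4.3, 3.4, 4.5 → best response Z.
Player II against a3: payoffs 2, 4.7, 4.9, 3.5 → best response Y.
Player II against a4: payoffs 5.5, 2.7, 3.4, 3.2 → best response W.
Mutual best responses: (a3, Y); (a4, W).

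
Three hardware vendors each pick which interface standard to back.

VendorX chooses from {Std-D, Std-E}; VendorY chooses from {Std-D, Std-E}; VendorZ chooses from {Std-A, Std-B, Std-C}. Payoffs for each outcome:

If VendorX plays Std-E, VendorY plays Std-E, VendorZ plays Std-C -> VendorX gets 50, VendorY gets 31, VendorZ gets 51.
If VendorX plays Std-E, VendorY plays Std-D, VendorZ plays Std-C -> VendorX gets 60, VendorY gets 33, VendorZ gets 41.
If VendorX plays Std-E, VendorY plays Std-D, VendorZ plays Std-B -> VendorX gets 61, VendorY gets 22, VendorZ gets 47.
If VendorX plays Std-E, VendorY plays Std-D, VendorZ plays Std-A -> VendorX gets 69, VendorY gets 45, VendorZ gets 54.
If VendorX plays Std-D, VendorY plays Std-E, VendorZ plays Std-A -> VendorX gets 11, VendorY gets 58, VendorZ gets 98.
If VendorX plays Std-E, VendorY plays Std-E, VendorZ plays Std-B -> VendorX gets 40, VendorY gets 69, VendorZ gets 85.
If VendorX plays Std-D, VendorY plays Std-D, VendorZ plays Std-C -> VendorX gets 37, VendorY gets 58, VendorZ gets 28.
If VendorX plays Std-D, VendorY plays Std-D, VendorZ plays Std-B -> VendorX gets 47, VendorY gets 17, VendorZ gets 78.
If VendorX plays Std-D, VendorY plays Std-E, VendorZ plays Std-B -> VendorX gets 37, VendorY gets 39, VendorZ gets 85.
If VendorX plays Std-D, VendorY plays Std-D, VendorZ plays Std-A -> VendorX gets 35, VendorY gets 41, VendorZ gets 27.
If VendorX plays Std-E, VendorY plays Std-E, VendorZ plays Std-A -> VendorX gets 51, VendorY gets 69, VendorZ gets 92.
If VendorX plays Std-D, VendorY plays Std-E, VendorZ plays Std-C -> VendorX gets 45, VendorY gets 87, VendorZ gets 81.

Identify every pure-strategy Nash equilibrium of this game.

VendorX against (Std-D, Std-A): payoffs 35, 69 → best response Std-E.
VendorX against (Std-D, Std-B): payoffs 47, 61 → best response Std-E.
VendorX against (Std-D, Std-C): payoffs 37, 60 → best response Std-E.
VendorX against (Std-E, Std-A): payoffs 11, 51 → best response Std-E.
VendorX against (Std-E, Std-B): payoffs 37, 40 → best response Std-E.
VendorX against (Std-E, Std-C): payoffs 45, 50 → best response Std-E.
VendorY against (Std-D, Std-A): payoffs 41, 58 → best response Std-E.
VendorY against (Std-D, Std-B): payoffs 17, 39 → best response Std-E.
VendorY against (Std-D, Std-C): payoffs 58, 87 → best response Std-E.
VendorY against (Std-E, Std-A): payoffs 45, 69 → best response Std-E.
VendorY against (Std-E, Std-B): payoffs 22, 69 → best response Std-E.
VendorY against (Std-E, Std-C): payoffs 33, 31 → best response Std-D.
VendorZ against (Std-D, Std-D): payoffs 27, 78, 28 → best response Std-B.
VendorZ against (Std-D, Std-E): payoffs 98, 85, 81 → best response Std-A.
VendorZ against (Std-E, Std-D): payoffs 54, 47, 41 → best response Std-A.
VendorZ against (Std-E, Std-E): payoffs 92, 85, 51 → best response Std-A.
Mutual best responses: (Std-E, Std-E, Std-A).

Pure NE: (Std-E, Std-E, Std-A)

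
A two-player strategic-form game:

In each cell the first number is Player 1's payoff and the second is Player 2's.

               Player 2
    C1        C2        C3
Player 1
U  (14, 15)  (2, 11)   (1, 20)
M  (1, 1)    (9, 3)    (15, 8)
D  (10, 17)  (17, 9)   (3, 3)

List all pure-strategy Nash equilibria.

For each strategy profile, look for a profitable unilateral deviation.
(U, C1): Player 2 can switch to C3 (15 → 20). Not NE.
(U, C2): Player 1 can switch to M (2 → 9). Not NE.
(U, C3): Player 1 can switch to M (1 → 15). Not NE.
(M, C1): Player 1 can switch to U (1 → 14). Not NE.
(M, C2): Player 1 can switch to D (9 → 17). Not NE.
(M, C3): Player 1 gets 15, best alternative 3; Player 2 gets 8, best alternative 3. No profitable deviation — NE.
(D, C1): Player 1 can switch to U (10 → 14). Not NE.
(D, C2): Player 2 can switch to C1 (9 → 17). Not NE.
(D, C3): Player 1 can switch to M (3 → 15). Not NE.

The unique pure-strategy Nash equilibrium is (M, C3).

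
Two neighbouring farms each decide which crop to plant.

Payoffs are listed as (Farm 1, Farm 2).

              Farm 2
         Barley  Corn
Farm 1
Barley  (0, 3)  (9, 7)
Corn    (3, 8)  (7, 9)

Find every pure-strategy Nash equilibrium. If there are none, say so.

Pure NE: (Barley, Corn)

For each player, find the best response to each opponent profile; mutual best responses are the pure NE.
Farm 1 against Barley: payoffs 0, 3 → best response Corn.
Farm 1 against Corn: payoffs 9, 7 → best response Barley.
Farm 2 against Barley: payoffs 3, 7 → best response Corn.
Farm 2 against Corn: payoffs 8, 9 → best response Corn.
Mutual best responses: (Barley, Corn).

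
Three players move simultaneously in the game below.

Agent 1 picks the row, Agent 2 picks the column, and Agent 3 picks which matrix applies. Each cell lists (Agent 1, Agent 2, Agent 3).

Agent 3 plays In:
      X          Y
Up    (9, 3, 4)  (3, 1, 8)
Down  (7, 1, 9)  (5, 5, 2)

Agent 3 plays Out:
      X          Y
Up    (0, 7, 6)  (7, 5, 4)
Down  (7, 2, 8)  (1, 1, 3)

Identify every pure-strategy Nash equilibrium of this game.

(Up, X, In): Agent 3 can switch to Out (4 → 6). Not NE.
(Up, X, Out): Agent 1 can switch to Down (0 → 7). Not NE.
(Up, Y, In): Agent 1 can switch to Down (3 → 5). Not NE.
(Up, Y, Out): Agent 2 can switch to X (5 → 7). Not NE.
(Down, X, In): Agent 1 can switch to Up (7 → 9). Not NE.
(Down, X, Out): Agent 3 can switch to In (8 → 9). Not NE.
(The remaining 2 profiles each have a profitable deviation by the same check.)

none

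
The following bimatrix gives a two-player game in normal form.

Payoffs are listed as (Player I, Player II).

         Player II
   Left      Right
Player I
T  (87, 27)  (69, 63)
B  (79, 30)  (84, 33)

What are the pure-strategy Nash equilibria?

For each strategy profile, look for a profitable unilateral deviation.
(T, Left): Player II can switch to Right (27 → 63). Not NE.
(T, Right): Player I can switch to B (69 → 84). Not NE.
(B, Left): Player I can switch to T (79 → 87). Not NE.
(B, Right): Player I gets 84, best alternative 69; Player II gets 33, best alternative 30. No profitable deviation — NE.

The unique pure-strategy Nash equilibrium is (B, Right).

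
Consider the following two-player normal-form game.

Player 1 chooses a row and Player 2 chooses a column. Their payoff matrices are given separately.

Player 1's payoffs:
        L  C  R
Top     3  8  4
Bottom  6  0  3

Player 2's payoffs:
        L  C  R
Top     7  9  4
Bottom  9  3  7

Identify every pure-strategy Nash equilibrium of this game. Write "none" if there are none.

Pure-strategy Nash equilibria: (Top, C) and (Bottom, L)

Player 1 against L: payoffs 3, 6 → best response Bottom.
Player 1 against C: payoffs 8, 0 → best response Top.
Player 1 against R: payoffs 4, 3 → best response Top.
Player 2 against Top: payoffs 7, 9, 4 → best response C.
Player 2 against Bottom: payoffs 9, 3, 7 → best response L.
Mutual best responses: (Top, C); (Bottom, L).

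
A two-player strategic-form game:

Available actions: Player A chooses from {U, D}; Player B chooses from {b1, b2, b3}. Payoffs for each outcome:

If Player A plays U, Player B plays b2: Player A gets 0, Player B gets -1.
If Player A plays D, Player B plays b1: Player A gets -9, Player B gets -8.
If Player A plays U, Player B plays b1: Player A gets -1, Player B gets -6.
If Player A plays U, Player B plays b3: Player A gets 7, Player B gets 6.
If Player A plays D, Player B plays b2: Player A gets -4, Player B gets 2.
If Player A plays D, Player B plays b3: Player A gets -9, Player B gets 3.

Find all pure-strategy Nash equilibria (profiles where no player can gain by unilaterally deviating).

For each strategy profile, look for a profitable unilateral deviation.
(U, b1): Player B can switch to b2 (-6 → -1). Not NE.
(U, b2): Player B can switch to b3 (-1 → 6). Not NE.
(U, b3): Player A gets 7, best alternative -9; Player B gets 6, best alternative -1. No profitable deviation — NE.
(D, b1): Player A can switch to U (-9 → -1). Not NE.
(D, b2): Player A can switch to U (-4 → 0). Not NE.
(D, b3): Player A can switch to U (-9 → 7). Not NE.

(U, b3)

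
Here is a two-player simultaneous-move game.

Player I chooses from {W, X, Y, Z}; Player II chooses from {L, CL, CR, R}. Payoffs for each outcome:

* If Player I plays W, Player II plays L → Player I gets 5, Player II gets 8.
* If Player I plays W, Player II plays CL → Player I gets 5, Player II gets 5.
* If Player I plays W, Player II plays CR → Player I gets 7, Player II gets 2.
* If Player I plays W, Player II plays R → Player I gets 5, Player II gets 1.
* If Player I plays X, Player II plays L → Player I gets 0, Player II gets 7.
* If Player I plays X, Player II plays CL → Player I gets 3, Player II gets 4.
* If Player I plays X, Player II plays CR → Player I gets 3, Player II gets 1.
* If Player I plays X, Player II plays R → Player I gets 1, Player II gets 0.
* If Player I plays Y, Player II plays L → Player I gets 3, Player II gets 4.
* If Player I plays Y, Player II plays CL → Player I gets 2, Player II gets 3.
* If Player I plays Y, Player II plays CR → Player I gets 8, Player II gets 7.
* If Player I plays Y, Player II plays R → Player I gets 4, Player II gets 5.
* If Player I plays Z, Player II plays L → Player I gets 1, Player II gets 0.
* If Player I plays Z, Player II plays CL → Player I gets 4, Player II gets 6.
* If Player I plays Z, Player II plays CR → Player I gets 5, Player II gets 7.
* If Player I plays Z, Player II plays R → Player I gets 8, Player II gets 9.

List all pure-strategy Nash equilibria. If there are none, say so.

(W, L) and (Y, CR) and (Z, R)

Check each profile: it is a Nash equilibrium iff no player can strictly gain by switching unilaterally.
(W, L): Player I gets 5, best alternative 3; Player II gets 8, best alternative 5. No profitable deviation — NE.
(W, CL): Player II can switch to L (5 → 8). Not NE.
(W, CR): Player I can switch to Y (7 → 8). Not NE.
(W, R): Player I can switch to Z (5 → 8). Not NE.
(X, L): Player I can switch to W (0 → 5). Not NE.
(X, CL): Player I can switch to W (3 → 5). Not NE.
(X, CR): Player I can switch to W (3 → 7). Not NE.
(X, R): Player I can switch to W (1 → 5). Not NE.
(Y, L): Player I can switch to W (3 → 5). Not NE.
(Y, CR): Player I gets 8, best alternative 7; Player II gets 7, best alternative 5. No profitable deviation — NE.
(Z, R): Player I gets 8, best alternative 5; Player II gets 9, best alternative 7. No profitable deviation — NE.
(The remaining 5 profiles each have a profitable deviation by the same check.)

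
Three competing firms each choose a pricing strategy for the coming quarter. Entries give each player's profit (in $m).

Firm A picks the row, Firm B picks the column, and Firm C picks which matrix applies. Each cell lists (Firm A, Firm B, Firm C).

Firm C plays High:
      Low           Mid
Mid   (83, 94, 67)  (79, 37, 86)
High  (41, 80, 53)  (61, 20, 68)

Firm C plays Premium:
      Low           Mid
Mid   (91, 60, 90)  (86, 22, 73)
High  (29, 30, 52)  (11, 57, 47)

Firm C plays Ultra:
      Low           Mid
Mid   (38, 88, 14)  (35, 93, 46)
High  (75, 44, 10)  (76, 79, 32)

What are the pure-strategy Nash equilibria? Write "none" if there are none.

(Mid, Low, High): Firm C can switch to Premium (67 → 90). Not NE.
(Mid, Low, Premium): Firm A gets 91, best alternative 29; Firm B gets 60, best alternative 22; Firm C gets 90, best alternative 67. No profitable deviation — NE.
(Mid, Low, Ultra): Firm A can switch to High (38 → 75). Not NE.
(Mid, Mid, High): Firm B can switch to Low (37 → 94). Not NE.
(Mid, Mid, Premium): Firm B can switch to Low (22 → 60). Not NE.
(Mid, Mid, Ultra): Firm A can switch to High (35 → 76). Not NE.
(High, Low, High): Firm A can switch to Mid (41 → 83). Not NE.
(The remaining 5 profiles each have a profitable deviation by the same check.)

Pure NE: (Mid, Low, Premium)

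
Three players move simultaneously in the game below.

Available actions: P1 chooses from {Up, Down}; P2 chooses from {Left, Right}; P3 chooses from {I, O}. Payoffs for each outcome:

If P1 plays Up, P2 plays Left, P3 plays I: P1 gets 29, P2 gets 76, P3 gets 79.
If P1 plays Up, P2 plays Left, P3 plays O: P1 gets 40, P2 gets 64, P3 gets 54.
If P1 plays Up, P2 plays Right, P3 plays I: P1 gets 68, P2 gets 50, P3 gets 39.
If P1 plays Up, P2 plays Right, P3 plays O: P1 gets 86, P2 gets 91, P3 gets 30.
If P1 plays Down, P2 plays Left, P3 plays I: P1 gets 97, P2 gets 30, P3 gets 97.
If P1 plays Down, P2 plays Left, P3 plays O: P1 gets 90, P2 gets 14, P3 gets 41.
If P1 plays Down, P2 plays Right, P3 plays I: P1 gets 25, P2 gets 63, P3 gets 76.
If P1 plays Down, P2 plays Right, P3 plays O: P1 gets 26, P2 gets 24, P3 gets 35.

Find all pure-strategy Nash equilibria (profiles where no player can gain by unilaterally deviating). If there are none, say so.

P1 against (Left, I): payoffs 29, 97 → best response Down.
P1 against (Left, O): payoffs 40, 90 → best response Down.
P1 against (Right, I): payoffs 68, 25 → best response Up.
P1 against (Right, O): payoffs 86, 26 → best response Up.
P2 against (Up, I): payoffs 76, 50 → best response Left.
P2 against (Up, O): payoffs 64, 91 → best response Right.
P2 against (Down, I): payoffs 30, 63 → best response Right.
P2 against (Down, O): payoffs 14, 24 → best response Right.
P3 against (Up, Left): payoffs 79, 54 → best response I.
P3 against (Up, Right): payoffs 39, 30 → best response I.
P3 against (Down, Left): payoffs 97, 41 → best response I.
P3 against (Down, Right): payoffs 76, 35 → best response I.
No profile is a mutual best response for all players.

There is no pure-strategy Nash equilibrium.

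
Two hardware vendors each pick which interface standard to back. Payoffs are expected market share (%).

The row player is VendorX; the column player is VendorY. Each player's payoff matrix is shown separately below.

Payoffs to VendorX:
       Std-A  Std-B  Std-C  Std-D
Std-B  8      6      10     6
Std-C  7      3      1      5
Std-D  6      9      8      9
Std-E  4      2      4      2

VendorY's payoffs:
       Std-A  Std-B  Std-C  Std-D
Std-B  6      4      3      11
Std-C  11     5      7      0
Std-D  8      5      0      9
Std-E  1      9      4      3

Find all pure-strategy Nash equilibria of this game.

(Std-B, Std-A): VendorY can switch to Std-D (6 → 11). Not NE.
(Std-B, Std-B): VendorX can switch to Std-D (6 → 9). Not NE.
(Std-B, Std-C): VendorY can switch to Std-A (3 → 6). Not NE.
(Std-B, Std-D): VendorX can switch to Std-D (6 → 9). Not NE.
(Std-C, Std-A): VendorX can switch to Std-B (7 → 8). Not NE.
(Std-C, Std-B): VendorX can switch to Std-B (3 → 6). Not NE.
(Std-C, Std-C): VendorX can switch to Std-B (1 → 10). Not NE.
(Std-C, Std-D): VendorX can switch to Std-B (5 → 6). Not NE.
(Std-D, Std-D): VendorX gets 9, best alternative 6; VendorY gets 9, best alternative 8. No profitable deviation — NE.
(The remaining 7 profiles each have a profitable deviation by the same check.)

The unique pure-strategy Nash equilibrium is (Std-D, Std-D).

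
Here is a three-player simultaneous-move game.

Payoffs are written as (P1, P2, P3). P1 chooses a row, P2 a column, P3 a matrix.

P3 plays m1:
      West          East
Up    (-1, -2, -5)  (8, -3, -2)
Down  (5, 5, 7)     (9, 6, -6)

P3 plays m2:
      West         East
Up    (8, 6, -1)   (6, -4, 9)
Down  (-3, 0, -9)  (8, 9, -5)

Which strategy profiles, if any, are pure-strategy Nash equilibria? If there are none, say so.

Pure-strategy Nash equilibria: (Up, West, m2), (Down, East, m2)

P1 against (West, m1): payoffs -1, 5 → best response Down.
P1 against (West, m2): payoffs 8, -3 → best response Up.
P1 against (East, m1): payoffs 8, 9 → best response Down.
P1 against (East, m2): payoffs 6, 8 → best response Down.
P2 against (Up, m1): payoffs -2, -3 → best response West.
P2 against (Up, m2): payoffs 6, -4 → best response West.
P2 against (Down, m1): payoffs 5, 6 → best response East.
P2 against (Down, m2): payoffs 0, 9 → best response East.
P3 against (Up, West): payoffs -5, -1 → best response m2.
P3 against (Up, East): payoffs -2, 9 → best response m2.
P3 against (Down, West): payoffs 7, -9 → best response m1.
P3 against (Down, East): payoffs -6, -5 → best response m2.
Mutual best responses: (Up, West, m2); (Down, East, m2).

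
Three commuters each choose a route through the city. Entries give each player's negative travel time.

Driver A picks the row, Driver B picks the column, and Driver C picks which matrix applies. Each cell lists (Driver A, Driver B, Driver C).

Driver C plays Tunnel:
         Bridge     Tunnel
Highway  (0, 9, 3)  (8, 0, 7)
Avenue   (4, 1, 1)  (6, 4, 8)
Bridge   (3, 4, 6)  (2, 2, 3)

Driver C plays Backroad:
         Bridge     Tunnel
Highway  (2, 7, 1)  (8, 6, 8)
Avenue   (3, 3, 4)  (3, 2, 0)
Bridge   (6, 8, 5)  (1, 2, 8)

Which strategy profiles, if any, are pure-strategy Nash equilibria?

For each strategy profile, look for a profitable unilateral deviation.
(Highway, Bridge, Tunnel): Driver A can switch to Avenue (0 → 4). Not NE.
(Highway, Bridge, Backroad): Driver A can switch to Avenue (2 → 3). Not NE.
(Highway, Tunnel, Tunnel): Driver B can switch to Bridge (0 → 9). Not NE.
(Highway, Tunnel, Backroad): Driver B can switch to Bridge (6 → 7). Not NE.
(Avenue, Bridge, Tunnel): Driver B can switch to Tunnel (1 → 4). Not NE.
(Avenue, Bridge, Backroad): Driver A can switch to Bridge (3 → 6). Not NE.
(The remaining 6 profiles each have a profitable deviation by the same check.)

This game has no pure Nash equilibrium.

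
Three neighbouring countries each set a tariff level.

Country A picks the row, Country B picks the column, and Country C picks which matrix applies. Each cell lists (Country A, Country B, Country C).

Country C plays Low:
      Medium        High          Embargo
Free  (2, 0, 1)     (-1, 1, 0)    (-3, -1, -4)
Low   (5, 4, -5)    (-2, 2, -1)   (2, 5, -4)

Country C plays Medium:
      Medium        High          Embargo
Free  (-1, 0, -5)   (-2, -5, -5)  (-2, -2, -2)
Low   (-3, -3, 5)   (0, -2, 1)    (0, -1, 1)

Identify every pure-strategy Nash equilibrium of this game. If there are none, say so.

Country A against (Medium, Low): payoffs 2, 5 → best response Low.
Country A against (Medium, Medium): payoffs -1, -3 → best response Free.
Country A against (High, Low): payoffs -1, -2 → best response Free.
Country A against (High, Medium): payoffs -2, 0 → best response Low.
Country A against (Embargo, Low): payoffs -3, 2 → best response Low.
Country A against (Embargo, Medium): payoffs -2, 0 → best response Low.
Country B against (Free, Low): payoffs 0, 1, -1 → best response High.
Country B against (Free, Medium): payoffs 0, -5, -2 → best response Medium.
Country B against (Low, Low): payoffs 4, 2, 5 → best response Embargo.
Country B against (Low, Medium): payoffs -3, -2, -1 → best response Embargo.
Country C against (Free, Medium): payoffs 1, -5 → best response Low.
Country C against (Free, High): payoffs 0, -5 → best response Low.
Country C against (Free, Embargo): payoffs -4, -2 → best response Medium.
Country C against (Low, Medium): payoffs -5, 5 → best response Medium.
Country C against (Low, High): payoffs -1, 1 → best response Medium.
Country C against (Low, Embargo): payoffs -4, 1 → best response Medium.
Mutual best responses: (Free, High, Low); (Low, Embargo, Medium).

(Free, High, Low) and (Low, Embargo, Medium)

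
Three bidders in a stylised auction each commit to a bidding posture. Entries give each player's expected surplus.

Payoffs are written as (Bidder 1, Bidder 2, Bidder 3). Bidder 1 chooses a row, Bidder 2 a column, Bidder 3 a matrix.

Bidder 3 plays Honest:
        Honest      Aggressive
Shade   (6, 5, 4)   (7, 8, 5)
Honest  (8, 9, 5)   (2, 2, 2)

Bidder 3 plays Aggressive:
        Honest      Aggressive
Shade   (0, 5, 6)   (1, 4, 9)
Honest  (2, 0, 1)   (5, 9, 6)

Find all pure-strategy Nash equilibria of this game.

(Honest, Honest, Honest); (Honest, Aggressive, Aggressive)

Bidder 1 against (Honest, Honest): payoffs 6, 8 → best response Honest.
Bidder 1 against (Honest, Aggressive): payoffs 0, 2 → best response Honest.
Bidder 1 against (Aggressive, Honest): payoffs 7, 2 → best response Shade.
Bidder 1 against (Aggressive, Aggressive): payoffs 1, 5 → best response Honest.
Bidder 2 against (Shade, Honest): payoffs 5, 8 → best response Aggressive.
Bidder 2 against (Shade, Aggressive): payoffs 5, 4 → best response Honest.
Bidder 2 against (Honest, Honest): payoffs 9, 2 → best response Honest.
Bidder 2 against (Honest, Aggressive): payoffs 0, 9 → best response Aggressive.
Bidder 3 against (Shade, Honest): payoffs 4, 6 → best response Aggressive.
Bidder 3 against (Shade, Aggressive): payoffs 5, 9 → best response Aggressive.
Bidder 3 against (Honest, Honest): payoffs 5, 1 → best response Honest.
Bidder 3 against (Honest, Aggressive): payoffs 2, 6 → best response Aggressive.
Mutual best responses: (Honest, Honest, Honest); (Honest, Aggressive, Aggressive).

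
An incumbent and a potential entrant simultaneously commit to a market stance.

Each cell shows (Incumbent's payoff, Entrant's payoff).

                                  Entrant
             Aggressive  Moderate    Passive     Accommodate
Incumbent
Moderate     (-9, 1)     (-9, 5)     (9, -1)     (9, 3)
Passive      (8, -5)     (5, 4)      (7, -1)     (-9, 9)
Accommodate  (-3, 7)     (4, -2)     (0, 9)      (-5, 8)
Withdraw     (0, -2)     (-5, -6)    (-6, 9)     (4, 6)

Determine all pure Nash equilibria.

Check each profile: it is a Nash equilibrium iff no player can strictly gain by switching unilaterally.
(Moderate, Aggressive): Incumbent can switch to Passive (-9 → 8). Not NE.
(Moderate, Moderate): Incumbent can switch to Passive (-9 → 5). Not NE.
(Moderate, Passive): Entrant can switch to Aggressive (-1 → 1). Not NE.
(Moderate, Accommodate): Entrant can switch to Moderate (3 → 5). Not NE.
(Passive, Aggressive): Entrant can switch to Moderate (-5 → 4). Not NE.
(Passive, Moderate): Entrant can switch to Accommodate (4 → 9). Not NE.
(Passive, Passive): Incumbent can switch to Moderate (7 → 9). Not NE.
(Passive, Accommodate): Incumbent can switch to Moderate (-9 → 9). Not NE.
(The remaining 8 profiles each have a profitable deviation by the same check.)

No pure-strategy Nash equilibrium.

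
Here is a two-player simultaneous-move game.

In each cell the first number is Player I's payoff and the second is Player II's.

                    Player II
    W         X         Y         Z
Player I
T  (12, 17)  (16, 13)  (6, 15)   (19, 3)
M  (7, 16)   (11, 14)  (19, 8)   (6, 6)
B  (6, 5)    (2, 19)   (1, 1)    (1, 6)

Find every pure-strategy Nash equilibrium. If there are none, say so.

(T, W): Player I gets 12, best alternative 7; Player II gets 17, best alternative 15. No profitable deviation — NE.
(T, X): Player II can switch to W (13 → 17). Not NE.
(T, Y): Player I can switch to M (6 → 19). Not NE.
(T, Z): Player II can switch to W (3 → 17). Not NE.
(M, W): Player I can switch to T (7 → 12). Not NE.
(M, X): Player I can switch to T (11 → 16). Not NE.
(M, Y): Player II can switch to W (8 → 16). Not NE.
(M, Z): Player I can switch to T (6 → 19). Not NE.
(B, W): Player I can switch to T (6 → 12). Not NE.
(The remaining 3 profiles each have a profitable deviation by the same check.)

(T, W)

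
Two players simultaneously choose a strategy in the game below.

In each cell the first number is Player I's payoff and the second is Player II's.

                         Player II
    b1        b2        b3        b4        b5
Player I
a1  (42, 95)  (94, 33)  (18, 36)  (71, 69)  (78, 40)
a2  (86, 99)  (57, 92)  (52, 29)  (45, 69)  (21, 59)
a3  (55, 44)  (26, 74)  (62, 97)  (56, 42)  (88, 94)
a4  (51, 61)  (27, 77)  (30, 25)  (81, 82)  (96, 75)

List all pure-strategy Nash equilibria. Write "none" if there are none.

Player I against b1: payoffs 42, 86, 55, 51 → best response a2.
Player I against b2: payoffs 94, 57, 26, 27 → best response a1.
Player I against b3: payoffs 18, 52, 62, 30 → best response a3.
Player I against b4: payoffs 71, 45, 56, 81 → best response a4.
Player I against b5: payoffs 78, 21, 88, 96 → best response a4.
Player II against a1: payoffs 95, 33, 36, 69, 40 → best response b1.
Player II against a2: payoffs 99, 92, 29, 69, 59 → best response b1.
Player II against a3: payoffs 44, 74, 97, 42, 94 → best response b3.
Player II against a4: payoffs 61, 77, 25, 82, 75 → best response b4.
Mutual best responses: (a2, b1); (a3, b3); (a4, b4).

The pure Nash equilibria are (a2, b1); (a3, b3); (a4, b4).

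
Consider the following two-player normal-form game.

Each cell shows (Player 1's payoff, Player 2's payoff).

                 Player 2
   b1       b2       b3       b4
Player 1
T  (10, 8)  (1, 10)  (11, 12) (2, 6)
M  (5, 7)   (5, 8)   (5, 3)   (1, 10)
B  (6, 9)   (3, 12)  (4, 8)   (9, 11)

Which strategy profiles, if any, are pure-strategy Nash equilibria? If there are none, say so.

(T, b3)

Player 1 against b1: payoffs 10, 5, 6 → best response T.
Player 1 against b2: payoffs 1, 5, 3 → best response M.
Player 1 against b3: payoffs 11, 5, 4 → best response T.
Player 1 against b4: payoffs 2, 1, 9 → best response B.
Player 2 against T: payoffs 8, 10, 12, 6 → best response b3.
Player 2 against M: payoffs 7, 8, 3, 10 → best response b4.
Player 2 against B: payoffs 9, 12, 8, 11 → best response b2.
Mutual best responses: (T, b3).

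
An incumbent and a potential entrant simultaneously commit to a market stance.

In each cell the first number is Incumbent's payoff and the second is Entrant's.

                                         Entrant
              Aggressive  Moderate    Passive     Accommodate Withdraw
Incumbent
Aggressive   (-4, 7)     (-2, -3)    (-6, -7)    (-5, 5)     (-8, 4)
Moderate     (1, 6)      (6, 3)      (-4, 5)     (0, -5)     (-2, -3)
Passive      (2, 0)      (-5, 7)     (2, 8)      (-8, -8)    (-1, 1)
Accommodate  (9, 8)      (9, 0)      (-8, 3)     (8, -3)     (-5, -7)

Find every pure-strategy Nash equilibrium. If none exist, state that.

The pure Nash equilibria are (Passive, Passive) and (Accommodate, Aggressive).

(Aggressive, Aggressive): Incumbent can switch to Moderate (-4 → 1). Not NE.
(Aggressive, Moderate): Incumbent can switch to Moderate (-2 → 6). Not NE.
(Aggressive, Passive): Incumbent can switch to Moderate (-6 → -4). Not NE.
(Aggressive, Accommodate): Incumbent can switch to Moderate (-5 → 0). Not NE.
(Aggressive, Withdraw): Incumbent can switch to Moderate (-8 → -2). Not NE.
(Moderate, Aggressive): Incumbent can switch to Passive (1 → 2). Not NE.
(Moderate, Moderate): Incumbent can switch to Accommodate (6 → 9). Not NE.
(Moderate, Passive): Incumbent can switch to Passive (-4 → 2). Not NE.
(Moderate, Accommodate): Incumbent can switch to Accommodate (0 → 8). Not NE.
(Moderate, Withdraw): Incumbent can switch to Passive (-2 → -1). Not NE.
(Passive, Passive): Incumbent gets 2, best alternative -4; Entrant gets 8, best alternative 7. No profitable deviation — NE.
(Accommodate, Aggressive): Incumbent gets 9, best alternative 2; Entrant gets 8, best alternative 3. No profitable deviation — NE.
(The remaining 8 profiles each have a profitable deviation by the same check.)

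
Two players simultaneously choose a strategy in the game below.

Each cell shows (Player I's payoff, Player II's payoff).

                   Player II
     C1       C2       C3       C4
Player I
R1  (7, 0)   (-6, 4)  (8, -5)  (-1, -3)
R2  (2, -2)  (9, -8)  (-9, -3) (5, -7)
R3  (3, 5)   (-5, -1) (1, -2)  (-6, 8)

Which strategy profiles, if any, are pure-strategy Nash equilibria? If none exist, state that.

Check each profile: it is a Nash equilibrium iff no player can strictly gain by switching unilaterally.
(R1, C1): Player II can switch to C2 (0 → 4). Not NE.
(R1, C2): Player I can switch to R2 (-6 → 9). Not NE.
(R1, C3): Player II can switch to C1 (-5 → 0). Not NE.
(R1, C4): Player I can switch to R2 (-1 → 5). Not NE.
(R2, C1): Player I can switch to R1 (2 → 7). Not NE.
(R2, C2): Player II can switch to C1 (-8 → -2). Not NE.
(The remaining 6 profiles each have a profitable deviation by the same check.)

This game has no pure Nash equilibrium.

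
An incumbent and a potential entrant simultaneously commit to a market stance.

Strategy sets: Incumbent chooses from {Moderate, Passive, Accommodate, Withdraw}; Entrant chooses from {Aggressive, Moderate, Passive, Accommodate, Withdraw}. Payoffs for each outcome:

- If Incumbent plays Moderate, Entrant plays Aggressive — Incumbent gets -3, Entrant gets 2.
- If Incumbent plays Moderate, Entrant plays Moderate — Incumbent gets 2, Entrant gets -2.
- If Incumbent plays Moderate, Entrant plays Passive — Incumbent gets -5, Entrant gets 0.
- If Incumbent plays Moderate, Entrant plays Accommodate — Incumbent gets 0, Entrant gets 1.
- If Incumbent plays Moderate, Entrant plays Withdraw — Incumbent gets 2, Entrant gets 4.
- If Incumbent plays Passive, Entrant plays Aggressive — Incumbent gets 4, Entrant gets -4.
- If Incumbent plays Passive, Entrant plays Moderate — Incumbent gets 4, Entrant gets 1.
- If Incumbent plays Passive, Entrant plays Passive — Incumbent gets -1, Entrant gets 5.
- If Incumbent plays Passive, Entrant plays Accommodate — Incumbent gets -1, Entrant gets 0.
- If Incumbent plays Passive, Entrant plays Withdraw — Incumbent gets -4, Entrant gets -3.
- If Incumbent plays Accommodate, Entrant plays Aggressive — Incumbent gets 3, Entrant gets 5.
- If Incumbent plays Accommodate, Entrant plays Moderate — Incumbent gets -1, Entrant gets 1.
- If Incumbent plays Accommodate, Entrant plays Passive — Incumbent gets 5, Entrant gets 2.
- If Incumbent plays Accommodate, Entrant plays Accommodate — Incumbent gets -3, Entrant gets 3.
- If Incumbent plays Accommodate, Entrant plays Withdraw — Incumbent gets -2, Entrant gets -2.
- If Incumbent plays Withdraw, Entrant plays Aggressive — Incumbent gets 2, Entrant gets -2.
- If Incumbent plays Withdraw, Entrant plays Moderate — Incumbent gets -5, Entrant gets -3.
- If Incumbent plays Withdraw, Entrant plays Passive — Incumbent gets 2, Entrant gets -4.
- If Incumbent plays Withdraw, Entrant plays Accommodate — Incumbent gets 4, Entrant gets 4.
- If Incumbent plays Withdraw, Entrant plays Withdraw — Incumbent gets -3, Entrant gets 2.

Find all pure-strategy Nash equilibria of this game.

The pure Nash equilibria are (Moderate, Withdraw), (Withdraw, Accommodate).

(Moderate, Aggressive): Incumbent can switch to Passive (-3 → 4). Not NE.
(Moderate, Moderate): Incumbent can switch to Passive (2 → 4). Not NE.
(Moderate, Passive): Incumbent can switch to Passive (-5 → -1). Not NE.
(Moderate, Accommodate): Incumbent can switch to Withdraw (0 → 4). Not NE.
(Moderate, Withdraw): Incumbent gets 2, best alternative -2; Entrant gets 4, best alternative 2. No profitable deviation — NE.
(Passive, Aggressive): Entrant can switch to Moderate (-4 → 1). Not NE.
(Passive, Moderate): Entrant can switch to Passive (1 → 5). Not NE.
(Passive, Passive): Incumbent can switch to Accommodate (-1 → 5). Not NE.
(Passive, Accommodate): Incumbent can switch to Moderate (-1 → 0). Not NE.
(Passive, Withdraw): Incumbent can switch to Moderate (-4 → 2). Not NE.
(Accommodate, Aggressive): Incumbent can switch to Passive (3 → 4). Not NE.
(Withdraw, Accommodate): Incumbent gets 4, best alternative 0; Entrant gets 4, best alternative 2. No profitable deviation — NE.
(The remaining 8 profiles each have a profitable deviation by the same check.)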